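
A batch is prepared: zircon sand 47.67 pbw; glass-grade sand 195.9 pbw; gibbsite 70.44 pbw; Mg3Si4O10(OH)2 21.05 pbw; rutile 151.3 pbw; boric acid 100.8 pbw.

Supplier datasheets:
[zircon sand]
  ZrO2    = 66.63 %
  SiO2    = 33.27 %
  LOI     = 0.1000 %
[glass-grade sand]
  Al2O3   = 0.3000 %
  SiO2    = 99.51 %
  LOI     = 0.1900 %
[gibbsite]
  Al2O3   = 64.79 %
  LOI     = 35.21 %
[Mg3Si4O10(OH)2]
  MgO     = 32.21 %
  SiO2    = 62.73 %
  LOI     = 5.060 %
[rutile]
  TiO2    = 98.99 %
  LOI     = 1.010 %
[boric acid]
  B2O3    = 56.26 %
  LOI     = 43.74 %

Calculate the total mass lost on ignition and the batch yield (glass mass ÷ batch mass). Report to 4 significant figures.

Mid-chain values appear, rounded to 4 significant digits, when written out; all arithmetic holds full precision end to end. Each reported figure includes exactly one rounding; all derived quantities are re-derived at full precision (yield, ignition loss, glass mass, the six compositions, totals) starting from the weights at 515.3 pbw of glass, exactly as shown in problem or answer.
Material-by-material LOI:
  zircon sand: 47.67 × 0.001000 = 0.04767 pbw
  glass-grade sand: 195.9 × 0.001900 = 0.3722 pbw
  gibbsite: 70.44 × 0.3521 = 24.80 pbw
  Mg3Si4O10(OH)2: 21.05 × 0.05060 = 1.065 pbw
  rutile: 151.3 × 0.01010 = 1.528 pbw
  boric acid: 100.8 × 0.4374 = 44.09 pbw
Total LOI = 71.90 pbw
Glass = batch − LOI = 587.2 − 71.90 = 515.3 pbw

LOI loss = 71.90 pbw; glass = 515.3 pbw; yield = 87.75%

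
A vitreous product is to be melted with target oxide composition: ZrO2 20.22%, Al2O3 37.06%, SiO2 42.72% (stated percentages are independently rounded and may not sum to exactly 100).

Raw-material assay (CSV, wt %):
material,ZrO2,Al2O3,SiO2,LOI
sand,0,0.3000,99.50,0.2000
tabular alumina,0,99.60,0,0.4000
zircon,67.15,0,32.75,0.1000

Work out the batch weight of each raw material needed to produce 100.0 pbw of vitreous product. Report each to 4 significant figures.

In-progress results are shown rounded off to 4 significant figures across the worked steps; the whole derivation runs at full precision at all times; every reported value is rounded once only. Derived quantities, which include ignition loss, the three compositions, the totals, net glass mass, the yield, are recomputed in full float precision, as they appear in the question or the answer, using the weight values on 100.0 pbw of glass.
Target oxide masses per 100.0 pbw vitreous product:
  ZrO2: 20.22% × 100.0 = 20.22 pbw
  Al2O3: 37.06% × 100.0 = 37.06 pbw
  SiO2: 42.72% × 100.0 = 42.72 pbw
Oxide-by-oxide audit working from each reported weight, under the basis named above (sums match the target masses once rounding is allowed for):
  ZrO2: 30.11·0.6715 = 20.22 pbw (target 20.22 pbw)
  Al2O3: 33.02·0.003000 + 37.11·0.9960 = 37.06 pbw (target 37.06 pbw)
  SiO2: 33.02·0.9950 + 30.11·0.3275 = 42.72 pbw (target 42.72 pbw)
Mass balance on the glass: the batch minus its LOI: 100.0 pbw (the targets, summed, come to 100.0 pbw; the stated basis being 100.0 pbw — gaps are rounding artifacts).
Whole-batch sum: Σ batch = 100.2 pbw; LOI loss = Σ batch·LOI = 0.2446 pbw; the yield ratio, glass ÷ batch: 99.76%.

Batch per 100.0 pbw vitreous product:
  sand: 33.02 pbw
  tabular alumina: 37.11 pbw
  zircon: 30.11 pbw
Total batch = 100.2 pbw; LOI loss = 0.2446 pbw; yield = 99.76%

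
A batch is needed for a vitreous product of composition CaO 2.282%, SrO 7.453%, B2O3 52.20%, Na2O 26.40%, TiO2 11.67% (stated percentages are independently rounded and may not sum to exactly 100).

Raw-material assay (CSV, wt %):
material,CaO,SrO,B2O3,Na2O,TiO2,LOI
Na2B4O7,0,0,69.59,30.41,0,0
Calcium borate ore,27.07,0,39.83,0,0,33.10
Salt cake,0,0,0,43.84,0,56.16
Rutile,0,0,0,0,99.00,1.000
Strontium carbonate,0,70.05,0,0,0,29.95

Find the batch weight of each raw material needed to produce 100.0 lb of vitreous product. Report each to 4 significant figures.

Values along the way are printed, rounded to 4 significant figures, as written; each numeric step runs at exact precision at every stage; a single rounding produces every reported figure — all derived quantities, including LOI, the totals, glass mass, yield, five oxide percentages, are recomputed using the weight values on 100.0 lb of glass at full precision, precisely as stated by problem or answer.
Target masses of each oxide per 100.0 lb vitreous product:
  CaO: 2.282% × 100.0 = 2.282 lb
  SrO: 7.453% × 100.0 = 7.453 lb
  B2O3: 52.20% × 100.0 = 52.20 lb
  Na2O: 26.40% × 100.0 = 26.40 lb
  TiO2: 11.67% × 100.0 = 11.67 lb
Checking each oxide sum given the weights on record, versus the basis set out (target by target, the sums agree net of answer rounding effects):
  CaO: 8.430·0.2707 = 2.282 lb (target 2.282 lb)
  SrO: 10.64·0.7005 = 7.453 lb (target 7.453 lb)
  B2O3: 70.19·0.6959 + 8.430·0.3983 = 52.20 lb (target 52.20 lb)
  Na2O: 70.19·0.3041 + 11.53·0.4384 = 26.40 lb (target 26.40 lb)
  TiO2: 11.79·0.9900 = 11.67 lb (target 11.67 lb)
Consistency of the glass mass: net batch after ignition = 100.0 lb (the targets, summed, come to 100.0 lb; basis as stated: 100.0 lb — deltas are rounding alone).
Summing the batch: Σ batch = 112.6 lb; loss to ignition Σ batch·LOI = 12.57 lb; yield, glass over the total, = 88.83%.

Batch per 100.0 lb vitreous product:
  Na2B4O7: 70.19 lb
  Calcium borate ore: 8.430 lb
  Salt cake: 11.53 lb
  Rutile: 11.79 lb
  Strontium carbonate: 10.64 lb
Total batch = 112.6 lb; LOI loss = 12.57 lb; yield = 88.83%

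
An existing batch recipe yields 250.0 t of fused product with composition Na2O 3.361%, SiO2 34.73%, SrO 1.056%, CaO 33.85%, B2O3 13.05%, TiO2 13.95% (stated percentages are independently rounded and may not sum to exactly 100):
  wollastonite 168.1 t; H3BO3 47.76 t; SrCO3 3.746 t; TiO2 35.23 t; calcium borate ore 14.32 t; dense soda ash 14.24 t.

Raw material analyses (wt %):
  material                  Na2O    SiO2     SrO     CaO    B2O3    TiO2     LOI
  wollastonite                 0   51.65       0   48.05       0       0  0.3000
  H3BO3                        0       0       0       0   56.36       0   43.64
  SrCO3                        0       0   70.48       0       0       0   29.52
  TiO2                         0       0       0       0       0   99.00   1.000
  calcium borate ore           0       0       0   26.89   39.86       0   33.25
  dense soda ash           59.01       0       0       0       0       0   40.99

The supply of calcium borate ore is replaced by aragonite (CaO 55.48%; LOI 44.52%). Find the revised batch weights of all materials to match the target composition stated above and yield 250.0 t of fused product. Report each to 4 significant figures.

Revised batch per 250.0 t fused product:
  wollastonite: 168.1 t
  H3BO3: 57.89 t
  SrCO3: 3.746 t
  TiO2: 35.23 t
  aragonite: 6.942 t
  dense soda ash: 14.24 t
Total batch = 286.1 t; LOI loss = 36.15 t

Rounding to 4 significant digits governs each intermediate as displayed — the whole derivation carries full precision end to end. Every reported result takes a single rounding. All derived quantities (LOI, glass mass, the six compositions, the totals, yield) are rebuilt at full precision from the weighed amounts for 250.0 t of glass as set out in either problem or answer.
Oxide mass targets, per 250.0 t fused product:
  Na2O: 3.361% × 250.0 = 8.402 t
  SiO2: 34.73% × 250.0 = 86.82 t
  SrO: 1.056% × 250.0 = 2.640 t
  CaO: 33.85% × 250.0 = 84.62 t
  B2O3: 13.05% × 250.0 = 32.62 t
  TiO2: 13.95% × 250.0 = 34.88 t
A balance pass over the oxides, on the weights just shown, relative to the basis at hand (every target is met by its sum exact up to rounding of places):
  Na2O: 14.24·0.5901 = 8.403 t (target 8.402 t)
  SiO2: 168.1·0.5165 = 86.82 t (target 86.82 t)
  SrO: 3.746·0.7048 = 2.640 t (target 2.640 t)
  CaO: 168.1·0.4805 + 6.942·0.5548 = 84.62 t (target 84.62 t)
  B2O3: 57.89·0.5636 = 32.63 t (target 32.62 t)
  TiO2: 35.23·0.9900 = 34.88 t (target 34.88 t)
Mass balance on the glass: the batch minus its LOI: 250.0 t (oxide target masses add up to 250.0 t; against the stated basis, 250.0 t — deltas are rounding alone).
Batch total: Σ batch = 286.1 t; Σ batch·LOI gives LOI loss = 36.15 t; yield: glass divided by total = 87.37%.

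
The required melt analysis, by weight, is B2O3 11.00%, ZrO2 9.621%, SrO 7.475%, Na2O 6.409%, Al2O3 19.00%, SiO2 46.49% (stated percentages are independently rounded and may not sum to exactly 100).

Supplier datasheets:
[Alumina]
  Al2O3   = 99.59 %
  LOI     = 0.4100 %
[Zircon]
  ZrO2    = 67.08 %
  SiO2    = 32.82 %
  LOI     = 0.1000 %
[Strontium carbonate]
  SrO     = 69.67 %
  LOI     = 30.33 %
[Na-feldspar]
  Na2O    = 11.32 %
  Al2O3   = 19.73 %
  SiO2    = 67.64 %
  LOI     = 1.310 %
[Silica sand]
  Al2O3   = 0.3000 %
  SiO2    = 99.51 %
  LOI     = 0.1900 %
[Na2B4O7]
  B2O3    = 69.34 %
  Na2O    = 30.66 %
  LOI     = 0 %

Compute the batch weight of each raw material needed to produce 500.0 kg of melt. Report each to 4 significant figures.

Batch per 500.0 kg melt:
  Alumina: 81.38 kg
  Zircon: 71.71 kg
  Strontium carbonate: 53.65 kg
  Na-feldspar: 68.25 kg
  Silica sand: 163.6 kg
  Na2B4O7: 79.32 kg
Total batch = 517.9 kg; LOI loss = 17.88 kg; yield = 96.55%

All internal work maintains exact precision at every stage. Intermediates are printed, rounded to four significant figures, alongside each step; each reported figure undergoes a single rounding — all derived quantities, including the yield, the six compositions, net glass mass, the totals, LOI, are rebuilt from the weighed amounts on 500.0 kg of glass in full float precision as they appear in the question or the answer.
Target oxide masses per 500.0 kg melt:
  B2O3: 11.00% × 500.0 = 55.00 kg
  ZrO2: 9.621% × 500.0 = 48.10 kg
  SrO: 7.475% × 500.0 = 37.38 kg
  Na2O: 6.409% × 500.0 = 32.04 kg
  Al2O3: 19.00% × 500.0 = 95.00 kg
  SiO2: 46.49% × 500.0 = 232.4 kg
Oxide-by-oxide audit per the reported batch figures, at the basis given (delivered sums recover each target within answer rounding):
  B2O3: 79.32·0.6934 = 55.00 kg (target 55.00 kg)
  ZrO2: 71.71·0.6708 = 48.10 kg (target 48.10 kg)
  SrO: 53.65·0.6967 = 37.38 kg (target 37.38 kg)
  Na2O: 68.25·0.1132 + 79.32·0.3066 = 32.05 kg (target 32.04 kg)
  Al2O3: 81.38·0.9959 + 68.25·0.1973 + 163.6·0.003000 = 95.00 kg (target 95.00 kg)
  SiO2: 71.71·0.3282 + 68.25·0.6764 + 163.6·0.9951 = 232.5 kg (target 232.4 kg)
The glass-mass cross-check: total charge less LOI = 500.0 kg (the Σ of target masses is 500.0 kg; basis as stated: 500.0 kg — differing by rounding only).
Adding the batch up: Σ batch = 517.9 kg; the LOI term Σ batch·LOI equals 17.88 kg; the yield ratio, glass ÷ batch: 96.55%.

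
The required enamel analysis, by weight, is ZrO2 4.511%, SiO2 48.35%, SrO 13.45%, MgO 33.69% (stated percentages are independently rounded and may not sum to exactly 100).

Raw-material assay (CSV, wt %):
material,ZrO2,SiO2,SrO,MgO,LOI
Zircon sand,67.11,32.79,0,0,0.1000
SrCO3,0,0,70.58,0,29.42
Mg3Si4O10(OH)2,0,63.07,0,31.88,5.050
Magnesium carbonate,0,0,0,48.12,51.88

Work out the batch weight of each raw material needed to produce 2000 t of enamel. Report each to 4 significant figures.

Rounding to four significant figures governs each mid-chain value as printed. Full float precision is kept at all times — each reported value is rounded exactly once. All derived quantities, which include glass mass, LOI, four oxide percentages, the yield, the totals, are re-derived in full precision, exactly as printed in the question or the answer, using the weight values for 2000 t of glass.
Target oxide masses per 2000 t enamel:
  ZrO2: 4.511% × 2000 = 90.22 t
  SiO2: 48.35% × 2000 = 967.0 t
  SrO: 13.45% × 2000 = 269.0 t
  MgO: 33.69% × 2000 = 673.8 t
Balance tally, oxide-wise, from the weights as reported, on the stated basis (target by target, the sums agree inside rounding margins):
  ZrO2: 134.4·0.6711 = 90.20 t (target 90.22 t)
  SiO2: 134.4·0.3279 + 1463·0.6307 = 966.8 t (target 967.0 t)
  SrO: 381.1·0.7058 = 269.0 t (target 269.0 t)
  MgO: 1463·0.3188 + 430.8·0.4812 = 673.7 t (target 673.8 t)
The glass-mass cross-check: batch Σ − ignition loss = 2000 t (oxide target masses add up to 2000 t; stated basis 2000 t — any gap is answer rounding).
Batch total: Σ batch = 2409 t; Σ batch·LOI gives LOI loss = 409.6 t; yield, glass over the total, = 83.00%.

Batch per 2000 t enamel:
  Zircon sand: 134.4 t
  SrCO3: 381.1 t
  Mg3Si4O10(OH)2: 1463 t
  Magnesium carbonate: 430.8 t
Total batch = 2409 t; LOI loss = 409.6 t; yield = 83.00%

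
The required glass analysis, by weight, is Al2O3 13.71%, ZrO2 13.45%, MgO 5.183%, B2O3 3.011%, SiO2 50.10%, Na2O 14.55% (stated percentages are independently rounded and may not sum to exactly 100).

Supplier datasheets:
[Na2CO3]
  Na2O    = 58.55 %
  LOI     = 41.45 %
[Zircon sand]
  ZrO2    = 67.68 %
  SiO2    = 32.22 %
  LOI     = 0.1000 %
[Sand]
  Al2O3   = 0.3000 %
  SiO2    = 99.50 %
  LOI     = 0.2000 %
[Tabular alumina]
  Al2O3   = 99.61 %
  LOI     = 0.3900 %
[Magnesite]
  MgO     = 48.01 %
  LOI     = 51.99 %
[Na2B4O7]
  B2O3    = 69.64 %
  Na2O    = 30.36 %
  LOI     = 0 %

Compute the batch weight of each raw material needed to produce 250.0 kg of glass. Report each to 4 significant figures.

Batch per 250.0 kg glass:
  Na2CO3: 56.52 kg
  Zircon sand: 49.68 kg
  Sand: 109.8 kg
  Tabular alumina: 34.08 kg
  Magnesite: 26.99 kg
  Na2B4O7: 10.81 kg
Total batch = 287.9 kg; LOI loss = 37.86 kg; yield = 86.85%

Full float precision is kept at every stage — intermediates appear with 4-significant-figure rounding when written out — exactly one rounding lands on every reported number; all derived quantities are recomputed from the batch weights at 250.0 kg of glass at full float precision (glass mass, the six compositions, the yield, totals, LOI), precisely as stated by the problem or answer text.
Per-oxide target masses for 250.0 kg glass:
  Al2O3: 13.71% × 250.0 = 34.28 kg
  ZrO2: 13.45% × 250.0 = 33.62 kg
  MgO: 5.183% × 250.0 = 12.96 kg
  B2O3: 3.011% × 250.0 = 7.528 kg
  SiO2: 50.10% × 250.0 = 125.2 kg
  Na2O: 14.55% × 250.0 = 36.38 kg
A balance pass over the oxides, per the reported batch figures, on the stated basis (target by target, the sums agree within answer rounding):
  Al2O3: 109.8·0.003000 + 34.08·0.9961 = 34.28 kg (target 34.28 kg)
  ZrO2: 49.68·0.6768 = 33.62 kg (target 33.62 kg)
  MgO: 26.99·0.4801 = 12.96 kg (target 12.96 kg)
  B2O3: 10.81·0.6964 = 7.528 kg (target 7.528 kg)
  SiO2: 49.68·0.3222 + 109.8·0.9950 = 125.3 kg (target 125.2 kg)
  Na2O: 56.52·0.5855 + 10.81·0.3036 = 36.37 kg (target 36.38 kg)
Glass-mass closure: the batch minus its LOI: 250.0 kg (oxide target masses add up to 250.0 kg; basis as stated: 250.0 kg — any gap is answer rounding).
Summing the batch: Σ batch = 287.9 kg; ignition loss, Σ(batch × LOI) = 37.86 kg; yield = glass ÷ total batch = 86.85%.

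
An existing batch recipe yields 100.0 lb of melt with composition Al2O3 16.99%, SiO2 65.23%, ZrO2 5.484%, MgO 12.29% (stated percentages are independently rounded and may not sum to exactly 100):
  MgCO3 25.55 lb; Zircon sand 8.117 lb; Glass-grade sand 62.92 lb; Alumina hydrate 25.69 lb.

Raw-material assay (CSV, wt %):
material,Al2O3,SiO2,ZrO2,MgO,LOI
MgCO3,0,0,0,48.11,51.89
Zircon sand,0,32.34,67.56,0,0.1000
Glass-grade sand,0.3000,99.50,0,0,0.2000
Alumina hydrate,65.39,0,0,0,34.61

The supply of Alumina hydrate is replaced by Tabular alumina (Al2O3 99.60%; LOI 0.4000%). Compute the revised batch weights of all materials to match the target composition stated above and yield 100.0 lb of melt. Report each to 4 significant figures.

Values along the way are displayed with 4-significant-digit rounding when written out. All arithmetic keeps exact precision in all steps; exactly one rounding goes into every reported figure; derived quantities, including ignition loss, the four compositions, the yield, glass mass, totals, are re-derived from the weighed amounts at 100.0 lb of glass at full float precision, as given in the problem or the answer.
Target oxide masses per 100.0 lb melt:
  Al2O3: 16.99% × 100.0 = 16.99 lb
  SiO2: 65.23% × 100.0 = 65.23 lb
  ZrO2: 5.484% × 100.0 = 5.484 lb
  MgO: 12.29% × 100.0 = 12.29 lb
Verifying the oxide balance applying the batch weights above, versus the basis set out (target by target, the sums agree inside rounding margins):
  Al2O3: 62.92·0.003000 + 16.87·0.9960 = 16.99 lb (target 16.99 lb)
  SiO2: 8.117·0.3234 + 62.92·0.9950 = 65.23 lb (target 65.23 lb)
  ZrO2: 8.117·0.6756 = 5.484 lb (target 5.484 lb)
  MgO: 25.55·0.4811 = 12.29 lb (target 12.29 lb)
The glass-mass cross-check: the batch minus its LOI: 100.0 lb (summing oxide targets gives 99.99 lb; stated basis 100.0 lb — gaps are rounding artifacts).
Total batch = Σ batch = 113.5 lb; loss to ignition Σ batch·LOI = 13.46 lb; as yield: glass ÷ batch → 88.14%.

Revised batch per 100.0 lb melt:
  MgCO3: 25.55 lb
  Zircon sand: 8.117 lb
  Glass-grade sand: 62.92 lb
  Tabular alumina: 16.87 lb
Total batch = 113.5 lb; LOI loss = 13.46 lb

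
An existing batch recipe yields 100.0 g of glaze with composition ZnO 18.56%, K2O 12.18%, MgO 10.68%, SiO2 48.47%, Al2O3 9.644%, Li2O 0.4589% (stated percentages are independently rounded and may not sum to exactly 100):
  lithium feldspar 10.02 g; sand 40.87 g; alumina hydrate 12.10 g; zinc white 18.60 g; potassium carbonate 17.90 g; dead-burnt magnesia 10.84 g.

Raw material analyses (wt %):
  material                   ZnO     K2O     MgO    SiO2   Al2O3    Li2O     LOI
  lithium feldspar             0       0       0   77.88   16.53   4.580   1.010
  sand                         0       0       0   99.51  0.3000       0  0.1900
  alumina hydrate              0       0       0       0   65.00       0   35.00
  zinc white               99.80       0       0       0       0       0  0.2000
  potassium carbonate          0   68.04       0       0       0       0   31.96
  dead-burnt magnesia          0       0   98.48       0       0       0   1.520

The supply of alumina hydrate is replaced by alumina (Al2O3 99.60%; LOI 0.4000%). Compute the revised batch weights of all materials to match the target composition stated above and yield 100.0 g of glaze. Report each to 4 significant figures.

Revised batch per 100.0 g glaze:
  lithium feldspar: 10.02 g
  sand: 40.87 g
  alumina: 7.897 g
  zinc white: 18.60 g
  potassium carbonate: 17.90 g
  dead-burnt magnesia: 10.84 g
Total batch = 106.1 g; LOI loss = 6.133 g

Intermediates are rounded to 4 significant digits as shown — the working math runs at full precision at all times; every reported number is rounded just once; derived quantities are re-derived from the weighed amounts per 100.0 g of glass at exact precision (yield, the totals, LOI, net glass mass, six oxide percentages) as written in problem or answer.
The oxide mass targets at 100.0 g glaze:
  ZnO: 18.56% × 100.0 = 18.56 g
  K2O: 12.18% × 100.0 = 12.18 g
  MgO: 10.68% × 100.0 = 10.68 g
  SiO2: 48.47% × 100.0 = 48.47 g
  Al2O3: 9.644% × 100.0 = 9.644 g
  Li2O: 0.4589% × 100.0 = 0.4589 g
Balance tally, oxide-wise, per the reported batch figures, relative to the basis at hand (oxide sums agree with the targets exact up to rounding of places):
  ZnO: 18.60·0.9980 = 18.56 g (target 18.56 g)
  K2O: 17.90·0.6804 = 12.18 g (target 12.18 g)
  MgO: 10.84·0.9848 = 10.68 g (target 10.68 g)
  SiO2: 10.02·0.7788 + 40.87·0.9951 = 48.47 g (target 48.47 g)
  Al2O3: 10.02·0.1653 + 40.87·0.003000 + 7.897·0.9960 = 9.644 g (target 9.644 g)
  Li2O: 10.02·0.04580 = 0.4589 g (target 0.4589 g)
The glass-mass cross-check: batch Σ − ignition loss = 99.99 g (oxide target masses add up to 99.99 g; the stated basis being 100.0 g — rounding explains the deltas).
Whole-batch sum: Σ batch = 106.1 g; loss to ignition Σ batch·LOI = 6.133 g; yield, glass over the total, = 94.22%.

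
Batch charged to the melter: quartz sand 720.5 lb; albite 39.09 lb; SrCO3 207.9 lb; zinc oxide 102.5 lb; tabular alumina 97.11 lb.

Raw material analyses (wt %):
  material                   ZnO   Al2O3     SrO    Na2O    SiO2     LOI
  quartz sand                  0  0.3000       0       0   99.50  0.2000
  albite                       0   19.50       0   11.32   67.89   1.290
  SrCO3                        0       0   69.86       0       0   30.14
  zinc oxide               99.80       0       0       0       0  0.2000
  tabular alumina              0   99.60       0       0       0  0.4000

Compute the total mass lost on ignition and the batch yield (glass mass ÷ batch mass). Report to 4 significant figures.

LOI loss = 65.20 lb; glass = 1102 lb; yield = 94.41%

The working math keeps full precision at all times; rounding to 4 significant figures extends to every in-between result as printed. Every reported result is rounded once only; derived quantities, which include ignition loss, yield, net glass mass, the five compositions, the totals, are carried in full precision, precisely as stated by question or answer, from the weighed amounts per 1102 lb of glass.
LOI of each material in turn:
  quartz sand: 720.5 × 0.002000 = 1.441 lb
  albite: 39.09 × 0.01290 = 0.5043 lb
  SrCO3: 207.9 × 0.3014 = 62.66 lb
  zinc oxide: 102.5 × 0.002000 = 0.2050 lb
  tabular alumina: 97.11 × 0.004000 = 0.3884 lb
Total LOI = 65.20 lb
Glass = batch − LOI = 1167 − 65.20 = 1102 lb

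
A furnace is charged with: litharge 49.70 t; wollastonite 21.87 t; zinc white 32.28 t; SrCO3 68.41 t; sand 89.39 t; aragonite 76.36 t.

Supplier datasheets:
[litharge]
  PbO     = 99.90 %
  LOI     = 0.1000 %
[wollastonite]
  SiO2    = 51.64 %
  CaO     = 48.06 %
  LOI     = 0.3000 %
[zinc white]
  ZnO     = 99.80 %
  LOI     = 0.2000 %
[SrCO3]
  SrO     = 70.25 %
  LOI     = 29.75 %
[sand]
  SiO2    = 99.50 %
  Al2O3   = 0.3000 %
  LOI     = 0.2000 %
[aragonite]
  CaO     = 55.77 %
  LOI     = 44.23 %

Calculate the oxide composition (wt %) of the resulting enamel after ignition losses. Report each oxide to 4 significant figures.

Glass mass = 283.5 t (batch 338.0 − LOI 54.48).
Composition: SiO2 35.35%, PbO 17.51%, CaO 18.73%, Al2O3 0.09458%, ZnO 11.36%, SrO 16.95%

All internal work carries full precision from first step to last; working values are displayed, with 4-significant-figure rounding, at each printed step — every reported number takes a single rounding — all derived quantities (glass mass, ignition loss, the totals, yield, the six compositions) are rebuilt at exact precision using the weight values for 283.5 t of glass as written in question or answer.
Oxide-by-oxide delivered mass:
  SiO2: 21.87·0.5164 + 89.39·0.9950 = 100.2 t
  PbO: 49.70·0.9990 = 49.65 t
  CaO: 21.87·0.4806 + 76.36·0.5577 = 53.10 t
  Al2O3: 89.39·0.003000 = 0.2682 t
  ZnO: 32.28·0.9980 = 32.22 t
  SrO: 68.41·0.7025 = 48.06 t
LOI: 49.70·0.001000 + 21.87·0.003000 + 32.28·0.002000 + 68.41·0.2975 + 89.39·0.002000 + 76.36·0.4423 = 54.48 t
Resulting glass, batch − LOI: 338.0 − 54.48 = 283.5 t (= Σ oxide masses)
percent share: oxide ÷ glass, ×100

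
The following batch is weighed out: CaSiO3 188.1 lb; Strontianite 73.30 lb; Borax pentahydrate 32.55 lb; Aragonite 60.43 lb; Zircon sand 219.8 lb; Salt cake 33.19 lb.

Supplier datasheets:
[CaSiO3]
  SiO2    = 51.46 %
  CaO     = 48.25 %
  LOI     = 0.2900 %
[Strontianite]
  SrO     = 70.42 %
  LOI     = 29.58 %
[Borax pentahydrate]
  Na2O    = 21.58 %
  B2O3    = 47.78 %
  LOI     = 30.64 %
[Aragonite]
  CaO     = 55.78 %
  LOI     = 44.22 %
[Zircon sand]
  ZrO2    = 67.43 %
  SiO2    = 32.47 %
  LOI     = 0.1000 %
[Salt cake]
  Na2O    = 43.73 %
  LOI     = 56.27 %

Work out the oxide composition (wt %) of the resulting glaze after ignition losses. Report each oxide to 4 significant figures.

Intermediates are shown, with 4-significant-figure rounding, within the worked lines — all internal work maintains exact precision throughout — exactly one rounding goes into every reported value — the derived quantities, including six oxide percentages, the yield, glass mass, ignition loss, the totals, are recomputed starting from the weights per 529.6 lb of glass at exact precision, precisely as stated by either problem or answer.
Per-oxide mass from batch:
  Na2O: 32.55·0.2158 + 33.19·0.4373 = 21.54 lb
  ZrO2: 219.8·0.6743 = 148.2 lb
  SiO2: 188.1·0.5146 + 219.8·0.3247 = 168.2 lb
  CaO: 188.1·0.4825 + 60.43·0.5578 = 124.5 lb
  SrO: 73.30·0.7042 = 51.62 lb
  B2O3: 32.55·0.4778 = 15.55 lb
LOI: 188.1·0.002900 + 73.30·0.2958 + 32.55·0.3064 + 60.43·0.4422 + 219.8·0.001000 + 33.19·0.5627 = 77.82 lb
batch − LOI leaves glass = 607.4 − 77.82 = 529.6 lb (= the summed oxide contributions)
wt %: oxide over glass, times 100

Glass mass = 529.6 lb (batch 607.4 − LOI 77.82).
Composition: Na2O 4.067%, ZrO2 27.99%, SiO2 31.76%, CaO 23.50%, SrO 9.747%, B2O3 2.937%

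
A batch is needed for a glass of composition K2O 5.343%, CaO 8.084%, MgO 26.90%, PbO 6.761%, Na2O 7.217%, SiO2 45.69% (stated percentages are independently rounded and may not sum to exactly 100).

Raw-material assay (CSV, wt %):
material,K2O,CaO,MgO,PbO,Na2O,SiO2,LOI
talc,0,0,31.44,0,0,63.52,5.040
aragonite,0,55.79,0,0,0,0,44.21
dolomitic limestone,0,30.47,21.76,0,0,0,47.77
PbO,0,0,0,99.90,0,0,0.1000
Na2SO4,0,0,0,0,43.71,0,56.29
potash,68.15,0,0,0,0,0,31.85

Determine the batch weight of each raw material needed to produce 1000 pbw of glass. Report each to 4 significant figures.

Values along the way are printed, rounded to 4 significant figures, at each printed step; every computation carries exact precision at each step. Every reported value receives exactly one rounding — derived quantities are rebuilt at full precision (the yield, the six compositions, totals, LOI, glass mass) using the weight values on 1000 pbw of glass, exactly as printed in question or answer.
Target masses of each oxide per 1000 pbw glass:
  K2O: 5.343% × 1000 = 53.43 pbw
  CaO: 8.084% × 1000 = 80.84 pbw
  MgO: 26.90% × 1000 = 269.0 pbw
  PbO: 6.761% × 1000 = 67.61 pbw
  Na2O: 7.217% × 1000 = 72.17 pbw
  SiO2: 45.69% × 1000 = 456.9 pbw
A balance pass over the oxides, per the reported batch figures, at the basis given (every target is met by its sum given rounding of the digits):
  K2O: 78.40·0.6815 = 53.43 pbw (target 53.43 pbw)
  CaO: 37.35·0.5579 + 196.9·0.3047 = 80.83 pbw (target 80.84 pbw)
  MgO: 719.3·0.3144 + 196.9·0.2176 = 269.0 pbw (target 269.0 pbw)
  PbO: 67.68·0.9990 = 67.61 pbw (target 67.61 pbw)
  Na2O: 165.1·0.4371 = 72.17 pbw (target 72.17 pbw)
  SiO2: 719.3·0.6352 = 456.9 pbw (target 456.9 pbw)
The glass-mass cross-check: batch Σ − ignition loss = 999.9 pbw (summing oxide targets gives 1000 pbw; stated basis 1000 pbw — rounding explains the deltas).
Adding the batch up: Σ batch = 1265 pbw; LOI loss = Σ batch·LOI = 264.8 pbw; yield: glass divided by total = 79.06%.

Batch per 1000 pbw glass:
  talc: 719.3 pbw
  aragonite: 37.35 pbw
  dolomitic limestone: 196.9 pbw
  PbO: 67.68 pbw
  Na2SO4: 165.1 pbw
  potash: 78.40 pbw
Total batch = 1265 pbw; LOI loss = 264.8 pbw; yield = 79.06%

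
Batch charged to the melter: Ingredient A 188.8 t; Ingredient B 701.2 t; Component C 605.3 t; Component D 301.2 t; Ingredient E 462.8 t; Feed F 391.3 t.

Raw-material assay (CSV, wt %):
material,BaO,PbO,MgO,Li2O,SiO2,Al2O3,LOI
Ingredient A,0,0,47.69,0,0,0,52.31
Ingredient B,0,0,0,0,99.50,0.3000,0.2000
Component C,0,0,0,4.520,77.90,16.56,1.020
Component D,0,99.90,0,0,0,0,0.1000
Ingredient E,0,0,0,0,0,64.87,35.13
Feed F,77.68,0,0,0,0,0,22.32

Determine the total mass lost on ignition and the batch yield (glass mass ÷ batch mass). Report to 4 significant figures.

The working math carries full precision from first step to last — in-progress results are rounded to four significant figures as shown. Exactly one rounding is applied to each reported result. Derived quantities (net glass mass, the yield, ignition loss, the six compositions, totals) are carried from the batch weights per 2294 t of glass at exact precision, as given in the problem or the answer.
Per-material ignition loss:
  Ingredient A: 188.8 × 0.5231 = 98.76 t
  Ingredient B: 701.2 × 0.002000 = 1.402 t
  Component C: 605.3 × 0.01020 = 6.174 t
  Component D: 301.2 × 0.001000 = 0.3012 t
  Ingredient E: 462.8 × 0.3513 = 162.6 t
  Feed F: 391.3 × 0.2232 = 87.34 t
Total LOI = 356.6 t
Glass = batch − LOI = 2651 − 356.6 = 2294 t

LOI loss = 356.6 t; glass = 2294 t; yield = 86.55%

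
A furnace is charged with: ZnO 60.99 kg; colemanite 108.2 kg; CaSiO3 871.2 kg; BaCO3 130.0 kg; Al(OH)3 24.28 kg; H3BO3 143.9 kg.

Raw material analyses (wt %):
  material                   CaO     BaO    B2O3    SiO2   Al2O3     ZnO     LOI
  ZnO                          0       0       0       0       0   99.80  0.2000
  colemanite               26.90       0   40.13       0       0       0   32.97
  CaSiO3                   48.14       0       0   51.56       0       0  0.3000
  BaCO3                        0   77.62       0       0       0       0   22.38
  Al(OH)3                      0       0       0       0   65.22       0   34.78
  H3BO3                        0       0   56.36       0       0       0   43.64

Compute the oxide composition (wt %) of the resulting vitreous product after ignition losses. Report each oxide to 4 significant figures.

Each numeric step runs at exact precision through every step — intermediates appear rounded to 4 significant figures across the worked steps — each reported number takes a single rounding — all derived quantities, which include glass mass, the yield, LOI, six oxide percentages, the totals, are carried in full precision, as given in either problem or answer, using the weight values on 1200 kg of glass.
What the batch supplies per oxide:
  CaO: 108.2·0.2690 + 871.2·0.4814 = 448.5 kg
  BaO: 130.0·0.7762 = 100.9 kg
  B2O3: 108.2·0.4013 + 143.9·0.5636 = 124.5 kg
  SiO2: 871.2·0.5156 = 449.2 kg
  Al2O3: 24.28·0.6522 = 15.84 kg
  ZnO: 60.99·0.9980 = 60.87 kg
LOI: 60.99·0.002000 + 108.2·0.3297 + 871.2·0.003000 + 130.0·0.2238 + 24.28·0.3478 + 143.9·0.4364 = 138.7 kg
The glass mass, total less LOI, = 1339 − 138.7 = 1200 kg (the oxide masses sum to this)
percent share: oxide ÷ glass, ×100

Glass mass = 1200 kg (batch 1339 − LOI 138.7).
Composition: CaO 37.38%, BaO 8.410%, B2O3 10.38%, SiO2 37.44%, Al2O3 1.320%, ZnO 5.073%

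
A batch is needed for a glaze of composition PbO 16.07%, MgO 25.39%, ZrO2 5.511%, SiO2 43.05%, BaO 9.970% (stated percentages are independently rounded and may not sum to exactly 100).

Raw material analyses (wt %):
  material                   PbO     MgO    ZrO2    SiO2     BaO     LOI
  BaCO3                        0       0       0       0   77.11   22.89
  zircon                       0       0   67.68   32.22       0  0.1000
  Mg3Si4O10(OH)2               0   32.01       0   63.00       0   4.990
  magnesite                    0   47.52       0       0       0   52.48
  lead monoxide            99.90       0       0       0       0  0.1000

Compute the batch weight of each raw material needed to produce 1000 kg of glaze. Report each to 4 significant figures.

Batch per 1000 kg glaze:
  BaCO3: 129.3 kg
  zircon: 81.43 kg
  Mg3Si4O10(OH)2: 641.7 kg
  magnesite: 102.1 kg
  lead monoxide: 160.9 kg
Total batch = 1115 kg; LOI loss = 115.4 kg; yield = 89.65%

All arithmetic holds full precision from first step to last — values along the way appear rounded to four significant digits within the worked lines; every reported figure takes just one rounding; derived quantities, which include the yield, the five compositions, net glass mass, LOI, totals, are recomputed at exact precision, as set out in the question or the answer, using the weight values on 1000 kg of glass.
Per-oxide target masses for 1000 kg glaze:
  PbO: 16.07% × 1000 = 160.7 kg
  MgO: 25.39% × 1000 = 253.9 kg
  ZrO2: 5.511% × 1000 = 55.11 kg
  SiO2: 43.05% × 1000 = 430.5 kg
  BaO: 9.970% × 1000 = 99.70 kg
Checking each oxide sum given the weights on record, under the basis named above (delivered sums recover each target net of answer rounding effects):
  PbO: 160.9·0.9990 = 160.7 kg (target 160.7 kg)
  MgO: 641.7·0.3201 + 102.1·0.4752 = 253.9 kg (target 253.9 kg)
  ZrO2: 81.43·0.6768 = 55.11 kg (target 55.11 kg)
  SiO2: 81.43·0.3222 + 641.7·0.6300 = 430.5 kg (target 430.5 kg)
  BaO: 129.3·0.7711 = 99.70 kg (target 99.70 kg)
Auditing the glass mass value: batch total minus LOI = 1000 kg (the Σ of target masses is 999.9 kg; basis as stated: 1000 kg — rounding explains the deltas).
Adding the batch up: Σ batch = 1115 kg; Σ batch·LOI gives LOI loss = 115.4 kg; the yield ratio, glass ÷ batch: 89.65%.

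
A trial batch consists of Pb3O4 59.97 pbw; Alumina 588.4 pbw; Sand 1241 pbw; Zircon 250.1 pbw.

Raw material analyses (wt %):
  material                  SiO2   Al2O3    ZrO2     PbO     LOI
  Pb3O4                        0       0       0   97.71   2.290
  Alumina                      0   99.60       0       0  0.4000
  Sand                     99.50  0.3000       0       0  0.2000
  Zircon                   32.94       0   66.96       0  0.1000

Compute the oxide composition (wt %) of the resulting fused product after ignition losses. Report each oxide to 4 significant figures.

Glass mass = 2133 pbw (batch 2139 − LOI 6.459).
Composition: SiO2 61.75%, Al2O3 27.65%, ZrO2 7.851%, PbO 2.747%

All internal work carries full precision throughout; working values are printed rounded to 4 significant digits on the page. Every reported number sees exactly one rounding. Derived quantities are recomputed in full precision (four oxide percentages, net glass mass, the totals, the yield, LOI) using the weight values per 2133 pbw of glass as written in question or answer.
Oxide-by-oxide delivered mass:
  SiO2: 1241·0.9950 + 250.1·0.3294 = 1317 pbw
  Al2O3: 588.4·0.9960 + 1241·0.003000 = 589.8 pbw
  ZrO2: 250.1·0.6696 = 167.5 pbw
  PbO: 59.97·0.9771 = 58.60 pbw
LOI: 59.97·0.02290 + 588.4·0.004000 + 1241·0.002000 + 250.1·0.001000 = 6.459 pbw
The glass mass, total less LOI, = 2139 − 6.459 = 2133 pbw (= the summed oxide contributions)
each oxide over glass, ×100, is wt %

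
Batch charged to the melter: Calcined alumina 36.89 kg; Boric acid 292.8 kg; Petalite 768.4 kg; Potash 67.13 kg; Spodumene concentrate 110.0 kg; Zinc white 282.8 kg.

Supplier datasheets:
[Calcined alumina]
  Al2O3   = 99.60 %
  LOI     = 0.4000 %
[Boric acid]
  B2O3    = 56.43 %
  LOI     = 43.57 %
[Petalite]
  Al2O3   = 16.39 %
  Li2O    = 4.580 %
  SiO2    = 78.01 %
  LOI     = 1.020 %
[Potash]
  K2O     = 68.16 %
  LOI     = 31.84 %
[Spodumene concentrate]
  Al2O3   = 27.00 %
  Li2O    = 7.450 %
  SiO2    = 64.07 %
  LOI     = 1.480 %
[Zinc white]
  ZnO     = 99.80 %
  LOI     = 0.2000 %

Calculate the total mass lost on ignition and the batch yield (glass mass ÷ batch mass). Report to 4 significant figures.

LOI loss = 159.1 kg; glass = 1399 kg; yield = 89.79%

The whole derivation runs at full float precision in all steps. The intermediate values are shown, rounded to 4 significant figures, as written; a single rounding yields every reported result. Derived quantities (glass mass, totals, six oxide percentages, yield, LOI) are rebuilt in exact precision from the batch weights per 1399 kg of glass, exactly as printed in problem or answer.
Ignition loss by material:
  Calcined alumina: 36.89 × 0.004000 = 0.1476 kg
  Boric acid: 292.8 × 0.4357 = 127.6 kg
  Petalite: 768.4 × 0.01020 = 7.838 kg
  Potash: 67.13 × 0.3184 = 21.37 kg
  Spodumene concentrate: 110.0 × 0.01480 = 1.628 kg
  Zinc white: 282.8 × 0.002000 = 0.5656 kg
Total LOI = 159.1 kg
Glass = batch − LOI = 1558 − 159.1 = 1399 kg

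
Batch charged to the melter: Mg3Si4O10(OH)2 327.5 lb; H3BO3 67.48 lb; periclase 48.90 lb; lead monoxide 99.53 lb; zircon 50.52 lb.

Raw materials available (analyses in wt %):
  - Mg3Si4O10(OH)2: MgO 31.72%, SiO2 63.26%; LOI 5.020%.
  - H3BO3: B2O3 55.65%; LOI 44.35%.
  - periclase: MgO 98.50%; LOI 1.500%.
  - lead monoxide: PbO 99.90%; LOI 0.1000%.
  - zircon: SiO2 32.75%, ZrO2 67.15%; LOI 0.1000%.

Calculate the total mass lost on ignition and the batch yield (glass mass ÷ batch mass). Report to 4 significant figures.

Every computation keeps full float precision in every operation — working values are displayed, with 4-significant-digit rounding, between the steps. Every reported figure is rounded a single time. All derived quantities are rebuilt in full float precision (yield, the five compositions, totals, ignition loss, net glass mass) starting from the weights per 546.7 lb of glass as they appear in problem or answer.
Material-by-material LOI:
  Mg3Si4O10(OH)2: 327.5 × 0.05020 = 16.44 lb
  H3BO3: 67.48 × 0.4435 = 29.93 lb
  periclase: 48.90 × 0.01500 = 0.7335 lb
  lead monoxide: 99.53 × 0.001000 = 0.09953 lb
  zircon: 50.52 × 0.001000 = 0.05052 lb
Total LOI = 47.25 lb
Glass = batch − LOI = 593.9 − 47.25 = 546.7 lb

LOI loss = 47.25 lb; glass = 546.7 lb; yield = 92.04%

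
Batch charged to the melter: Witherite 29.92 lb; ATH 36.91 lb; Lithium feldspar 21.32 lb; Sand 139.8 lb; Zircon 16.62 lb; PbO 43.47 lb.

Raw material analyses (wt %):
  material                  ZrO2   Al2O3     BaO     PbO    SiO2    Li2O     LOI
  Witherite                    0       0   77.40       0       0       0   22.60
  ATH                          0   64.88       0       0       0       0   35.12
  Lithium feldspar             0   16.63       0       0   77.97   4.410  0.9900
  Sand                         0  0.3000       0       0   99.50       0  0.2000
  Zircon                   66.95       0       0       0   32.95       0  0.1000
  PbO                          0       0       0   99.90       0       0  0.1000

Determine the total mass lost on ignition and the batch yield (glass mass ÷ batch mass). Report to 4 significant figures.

LOI loss = 20.28 lb; glass = 267.8 lb; yield = 92.96%

Intermediates are printed, rounded to 4 significant digits, between the steps; all arithmetic runs at exact precision at all times; every reported number includes exactly one rounding; the derived quantities are rebuilt in exact precision (the six compositions, glass mass, the totals, ignition loss, the yield) starting from the weights on 267.8 lb of glass, as quoted within question or answer.
Material-by-material LOI:
  Witherite: 29.92 × 0.2260 = 6.762 lb
  ATH: 36.91 × 0.3512 = 12.96 lb
  Lithium feldspar: 21.32 × 0.009900 = 0.2111 lb
  Sand: 139.8 × 0.002000 = 0.2796 lb
  Zircon: 16.62 × 0.001000 = 0.01662 lb
  PbO: 43.47 × 0.001000 = 0.04347 lb
Total LOI = 20.28 lb
Glass = batch − LOI = 288.0 − 20.28 = 267.8 lb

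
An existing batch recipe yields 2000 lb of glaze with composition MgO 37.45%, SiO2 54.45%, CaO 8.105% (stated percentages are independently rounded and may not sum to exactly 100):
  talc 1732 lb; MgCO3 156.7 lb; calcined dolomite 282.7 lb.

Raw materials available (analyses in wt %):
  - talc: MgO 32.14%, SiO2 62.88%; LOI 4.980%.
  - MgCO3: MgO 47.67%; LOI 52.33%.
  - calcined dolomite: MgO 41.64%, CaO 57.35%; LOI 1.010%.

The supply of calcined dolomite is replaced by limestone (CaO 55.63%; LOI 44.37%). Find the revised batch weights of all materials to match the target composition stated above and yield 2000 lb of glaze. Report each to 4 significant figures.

Revised batch per 2000 lb glaze:
  talc: 1732 lb
  MgCO3: 403.6 lb
  limestone: 291.4 lb
Total batch = 2427 lb; LOI loss = 426.8 lb

Every computation keeps full precision all the way through — in-progress results are displayed rounded to 4 significant figures between the steps — every reported value undergoes a single rounding. All derived quantities, including yield, three oxide percentages, glass mass, LOI, the totals, are computed starting from the weights per 2000 lb of glass at full float precision, exactly as shown in problem or answer.
Per-oxide target masses for 2000 lb glaze:
  MgO: 37.45% × 2000 = 749.0 lb
  SiO2: 54.45% × 2000 = 1089 lb
  CaO: 8.105% × 2000 = 162.1 lb
Oxide-by-oxide audit given the weights on record, under the basis named above (each sum matches its target mass exact up to rounding of places):
  MgO: 1732·0.3214 + 403.6·0.4767 = 749.1 lb (target 749.0 lb)
  SiO2: 1732·0.6288 = 1089 lb (target 1089 lb)
  CaO: 291.4·0.5563 = 162.1 lb (target 162.1 lb)
The glass-mass cross-check: whole batch net of LOI = 2000 lb (per-oxide target masses sum to 2000 lb; with the basis standing at 2000 lb — differing by rounding only).
Batch total: Σ batch = 2427 lb; loss to ignition Σ batch·LOI = 426.8 lb; as yield: glass ÷ batch → 82.42%.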